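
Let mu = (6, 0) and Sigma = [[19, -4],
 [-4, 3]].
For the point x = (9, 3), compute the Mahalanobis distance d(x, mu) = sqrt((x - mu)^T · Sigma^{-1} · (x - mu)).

Step 1 — centre the observation: (x - mu) = (3, 3).

Step 2 — invert Sigma. det(Sigma) = 19·3 - (-4)² = 41.
  Sigma^{-1} = (1/det) · [[d, -b], [-b, a]] = [[0.0732, 0.0976],
 [0.0976, 0.4634]].

Step 3 — form the quadratic (x - mu)^T · Sigma^{-1} · (x - mu):
  Sigma^{-1} · (x - mu) = (0.5122, 1.6829).
  (x - mu)^T · [Sigma^{-1} · (x - mu)] = (3)·(0.5122) + (3)·(1.6829) = 6.5854.

Step 4 — take square root: d = √(6.5854) ≈ 2.5662.

d(x, mu) = √(6.5854) ≈ 2.5662


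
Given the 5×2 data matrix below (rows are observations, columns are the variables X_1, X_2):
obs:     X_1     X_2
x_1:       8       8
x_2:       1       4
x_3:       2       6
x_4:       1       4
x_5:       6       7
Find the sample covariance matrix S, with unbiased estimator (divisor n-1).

Step 1 — column means:
  mean(X_1) = (8 + 1 + 2 + 1 + 6) / 5 = 18/5 = 3.6
  mean(X_2) = (8 + 4 + 6 + 4 + 7) / 5 = 29/5 = 5.8

Step 2 — sample covariance S[i,j] = (1/(n-1)) · Σ_k (x_{k,i} - mean_i) · (x_{k,j} - mean_j), with n-1 = 4.
  S[X_1,X_1] = ((4.4)·(4.4) + (-2.6)·(-2.6) + (-1.6)·(-1.6) + (-2.6)·(-2.6) + (2.4)·(2.4)) / 4 = 41.2/4 = 10.3
  S[X_1,X_2] = ((4.4)·(2.2) + (-2.6)·(-1.8) + (-1.6)·(0.2) + (-2.6)·(-1.8) + (2.4)·(1.2)) / 4 = 21.6/4 = 5.4
  S[X_2,X_2] = ((2.2)·(2.2) + (-1.8)·(-1.8) + (0.2)·(0.2) + (-1.8)·(-1.8) + (1.2)·(1.2)) / 4 = 12.8/4 = 3.2

S is symmetric (S[j,i] = S[i,j]). Assembling:

S = [[10.3, 5.4],
 [5.4, 3.2]]


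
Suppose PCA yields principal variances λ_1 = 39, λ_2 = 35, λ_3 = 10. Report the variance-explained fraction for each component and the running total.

Step 1 — total variance = trace(Sigma) = Σ λ_i = 39 + 35 + 10 = 84.

Step 2 — fraction explained by component i = λ_i / Σ λ:
  PC1: 39/84 = 0.4643
  PC2: 35/84 = 0.4167
  PC3: 10/84 = 0.119

Step 3 — cumulative fraction after k components = (λ_1 + ... + λ_k) / Σ λ:
  k = 1: 39/84 = 0.4643
  k = 2: (39 + 35)/84 = 74/84 = 0.881
  k = 3: (39 + 35 + 10)/84 = 84/84 = 1

Summary (fraction, with percent):

explained: PC1 0.4643 (46.43%), PC2 0.4167 (41.67%), PC3 0.119 (11.9%);  cumulative: 0.4643, 0.881, 1


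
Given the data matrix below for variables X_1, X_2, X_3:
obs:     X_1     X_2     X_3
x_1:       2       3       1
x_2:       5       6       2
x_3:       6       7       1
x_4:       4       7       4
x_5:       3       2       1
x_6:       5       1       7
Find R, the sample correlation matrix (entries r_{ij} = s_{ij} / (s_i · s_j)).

Step 1 — column means:
  mean(X_1) = (2 + 5 + 6 + 4 + 3 + 5) / 6 = 25/6 = 4.1667
  mean(X_2) = (3 + 6 + 7 + 7 + 2 + 1) / 6 = 26/6 = 4.3333
  mean(X_3) = (1 + 2 + 1 + 4 + 1 + 7) / 6 = 16/6 = 2.6667

Step 2 — sample variances and covariances s[i,j] = (1/(n-1)) · Σ_k (x_{k,i} - mean_i) · (x_{k,j} - mean_j), with n-1 = 5:
  s[X_1,X_1] = ((-2.1667)·(-2.1667) + (0.8333)·(0.8333) + (1.8333)·(1.8333) + (-0.1667)·(-0.1667) + (-1.1667)·(-1.1667) + (0.8333)·(0.8333)) / 5 = 10.8333/5 = 2.1667
  s[X_1,X_2] = ((-2.1667)·(-1.3333) + (0.8333)·(1.6667) + (1.8333)·(2.6667) + (-0.1667)·(2.6667) + (-1.1667)·(-2.3333) + (0.8333)·(-3.3333)) / 5 = 8.6667/5 = 1.7333
  s[X_1,X_3] = ((-2.1667)·(-1.6667) + (0.8333)·(-0.6667) + (1.8333)·(-1.6667) + (-0.1667)·(1.3333) + (-1.1667)·(-1.6667) + (0.8333)·(4.3333)) / 5 = 5.3333/5 = 1.0667
  s[X_2,X_2] = ((-1.3333)·(-1.3333) + (1.6667)·(1.6667) + (2.6667)·(2.6667) + (2.6667)·(2.6667) + (-2.3333)·(-2.3333) + (-3.3333)·(-3.3333)) / 5 = 35.3333/5 = 7.0667
  s[X_2,X_3] = ((-1.3333)·(-1.6667) + (1.6667)·(-0.6667) + (2.6667)·(-1.6667) + (2.6667)·(1.3333) + (-2.3333)·(-1.6667) + (-3.3333)·(4.3333)) / 5 = -10.3333/5 = -2.0667
  s[X_3,X_3] = ((-1.6667)·(-1.6667) + (-0.6667)·(-0.6667) + (-1.6667)·(-1.6667) + (1.3333)·(1.3333) + (-1.6667)·(-1.6667) + (4.3333)·(4.3333)) / 5 = 29.3333/5 = 5.8667
  Sample standard deviations s_i = √(s[i,i]):
  s(X_1) = √(2.1667) = 1.472
  s(X_2) = √(7.0667) = 2.6583
  s(X_3) = √(5.8667) = 2.4221

Step 3 — r_{ij} = s_{ij} / (s_i · s_j):
  r[X_1,X_1] = 1 (diagonal).
  r[X_1,X_2] = 1.7333 / (1.472 · 2.6583) = 1.7333 / 3.9129 = 0.443
  r[X_1,X_3] = 1.0667 / (1.472 · 2.4221) = 1.0667 / 3.5653 = 0.2992
  r[X_2,X_2] = 1 (diagonal).
  r[X_2,X_3] = -2.0667 / (2.6583 · 2.4221) = -2.0667 / 6.4388 = -0.321
  r[X_3,X_3] = 1 (diagonal).

R is symmetric with unit diagonal. Assembling:

R = [[1, 0.443, 0.2992],
 [0.443, 1, -0.321],
 [0.2992, -0.321, 1]]


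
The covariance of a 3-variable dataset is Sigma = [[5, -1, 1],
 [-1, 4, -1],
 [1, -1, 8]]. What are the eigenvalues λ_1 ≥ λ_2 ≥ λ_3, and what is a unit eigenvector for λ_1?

Step 1 — characteristic polynomial p(λ) = det(λI - Sigma) = λ³ - tr·λ² + c_1·λ - det, where tr = trace, c_1 = sum of the principal 2×2 minors, det = det(Sigma):
  tr = 5 + 4 + 8 = 17,
  c_1 = (5·4 - (-1)²) + (5·8 - (1)²) + (4·8 - (-1)²) = 19 + 39 + 31 = 89,
  det = 5·(4·8 - (-1)²) - (-1)·((-1)·8 - (-1)·(1)) + (1)·((-1)·(-1) - 4·(1)) = 5·(31) - (-1)·(-7) + (1)·(-3) = 145.
  So p(λ) = λ³ - 17λ² + 89λ - 145.
Step 2 — look for an integer root (rational root theorem: any rational root is an integer divisor of 145). Testing λ = 5:
  p(5) = 125 - 425 + 445 - 145 = 0  ✓
  Dividing out (λ - 5): p(λ) = (λ - 5)(λ² - 12λ + 29).
Step 3 — remaining eigenvalues from the quadratic λ² - 12λ + 29 = 0:
  Δ = 12² - 4·29 = 144 - 116 = 28,  λ = (12 ± √28)/2 = (12 ± 5.2915)/2 ≈ 8.6458 or 3.3542.
  Sorted: λ_1 = 8.6458,  λ_2 = 5,  λ_3 = 3.3542  (check: sum = 17 = tr ✓).

Step 4 — unit eigenvector for λ_1 ≈ 8.6458: v spans the null space of (Sigma - λ_1 I), whose rows are
  r_1 = (-3.6458, -1, 1),  r_2 = (-1, -4.6458, -1),  r_3 = (1, -1, -0.6458).
  v is orthogonal to every row, so take v ∝ r_1 × r_2 = ((-1)·(-1) - (1)·(-4.6458), (1)·(-1) - (-3.6458)·(-1), (-3.6458)·(-4.6458) - (-1)·(-1)) ≈ (5.6458, -4.6458, 15.9373).
  Let u = (5.6458, -4.6458, 15.9373).
  ||u|| = √((5.6458)² + (-4.6458)² + (15.9373)²) = √(307.4536) ≈ 17.5344,  v_1 = u/||u|| ≈ (0.322, -0.265, 0.9089) (||v_1|| = 1).

λ_1 = 8.6458,  λ_2 = 5,  λ_3 = 3.3542;  v_1 ≈ (0.322, -0.265, 0.9089)


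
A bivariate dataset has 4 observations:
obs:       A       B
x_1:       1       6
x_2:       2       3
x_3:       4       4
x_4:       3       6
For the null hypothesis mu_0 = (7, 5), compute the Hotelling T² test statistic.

Step 1 — sample mean vector:
  mean(A) = (1 + 2 + 4 + 3) / 4 = 10/4 = 2.5
  mean(B) = (6 + 3 + 4 + 6) / 4 = 19/4 = 4.75
  x̄ = (2.5, 4.75),  deviation x̄ - mu_0 = (2.5, 4.75) - (7, 5) = (-4.5, -0.25).

Step 2 — sample covariance matrix, S[i,j] = (1/(n-1)) · Σ_k (x_{k,i} - mean_i) · (x_{k,j} - mean_j), divisor n-1 = 3:
  S[A,A] = ((-1.5)·(-1.5) + (-0.5)·(-0.5) + (1.5)·(1.5) + (0.5)·(0.5)) / 3 = 5/3 = 1.6667
  S[A,B] = ((-1.5)·(1.25) + (-0.5)·(-1.75) + (1.5)·(-0.75) + (0.5)·(1.25)) / 3 = -1.5/3 = -0.5
  S[B,B] = ((1.25)·(1.25) + (-1.75)·(-1.75) + (-0.75)·(-0.75) + (1.25)·(1.25)) / 3 = 6.75/3 = 2.25
  S = [[1.6667, -0.5],
 [-0.5, 2.25]].

Step 3 — invert S. det(S) = 1.6667·2.25 - (-0.5)² = 3.5.
  S^{-1} = (1/det) · [[d, -b], [-b, a]] = [[0.6429, 0.1429],
 [0.1429, 0.4762]].

Step 4 — quadratic form (x̄ - mu_0)^T · S^{-1} · (x̄ - mu_0):
  S^{-1} · (x̄ - mu_0) = (-2.9286, -0.7619),
  (x̄ - mu_0)^T · [...] = (-4.5)·(-2.9286) + (-0.25)·(-0.7619) = 13.369.

Step 5 — scale by n: T² = 4 · 13.369 = 53.4762.

T² ≈ 53.4762


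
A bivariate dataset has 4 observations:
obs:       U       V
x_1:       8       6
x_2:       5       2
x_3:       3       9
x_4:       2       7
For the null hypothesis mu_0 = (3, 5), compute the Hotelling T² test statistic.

Step 1 — sample mean vector:
  mean(U) = (8 + 5 + 3 + 2) / 4 = 18/4 = 4.5
  mean(V) = (6 + 2 + 9 + 7) / 4 = 24/4 = 6
  x̄ = (4.5, 6),  deviation x̄ - mu_0 = (4.5, 6) - (3, 5) = (1.5, 1).

Step 2 — sample covariance matrix, S[i,j] = (1/(n-1)) · Σ_k (x_{k,i} - mean_i) · (x_{k,j} - mean_j), divisor n-1 = 3:
  S[U,U] = ((3.5)·(3.5) + (0.5)·(0.5) + (-1.5)·(-1.5) + (-2.5)·(-2.5)) / 3 = 21/3 = 7
  S[U,V] = ((3.5)·(0) + (0.5)·(-4) + (-1.5)·(3) + (-2.5)·(1)) / 3 = -9/3 = -3
  S[V,V] = ((0)·(0) + (-4)·(-4) + (3)·(3) + (1)·(1)) / 3 = 26/3 = 8.6667
  S = [[7, -3],
 [-3, 8.6667]].

Step 3 — invert S. det(S) = 7·8.6667 - (-3)² = 51.6667.
  S^{-1} = (1/det) · [[d, -b], [-b, a]] = [[0.1677, 0.0581],
 [0.0581, 0.1355]].

Step 4 — quadratic form (x̄ - mu_0)^T · S^{-1} · (x̄ - mu_0):
  S^{-1} · (x̄ - mu_0) = (0.3097, 0.2226),
  (x̄ - mu_0)^T · [...] = (1.5)·(0.3097) + (1)·(0.2226) = 0.6871.

Step 5 — scale by n: T² = 4 · 0.6871 = 2.7484.

T² ≈ 2.7484


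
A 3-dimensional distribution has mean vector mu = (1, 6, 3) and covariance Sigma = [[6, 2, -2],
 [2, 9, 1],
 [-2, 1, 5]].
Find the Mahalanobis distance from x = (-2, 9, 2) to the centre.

Step 1 — centre the observation: (x - mu) = (-3, 3, -1).

Step 2 — invert Sigma (cofactor / det for 3×3, or solve directly):
  Sigma^{-1} = [[0.22, -0.06, 0.1],
 [-0.06, 0.13, -0.05],
 [0.1, -0.05, 0.25]].

Step 3 — form the quadratic (x - mu)^T · Sigma^{-1} · (x - mu):
  Sigma^{-1} · (x - mu) = (-0.94, 0.62, -0.7).
  (x - mu)^T · [Sigma^{-1} · (x - mu)] = (-3)·(-0.94) + (3)·(0.62) + (-1)·(-0.7) = 5.38.

Step 4 — take square root: d = √(5.38) ≈ 2.3195.

d(x, mu) = √(5.38) ≈ 2.3195


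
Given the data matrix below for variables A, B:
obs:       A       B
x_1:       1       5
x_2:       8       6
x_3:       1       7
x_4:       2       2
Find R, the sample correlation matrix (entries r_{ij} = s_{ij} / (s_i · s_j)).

Step 1 — column means:
  mean(A) = (1 + 8 + 1 + 2) / 4 = 12/4 = 3
  mean(B) = (5 + 6 + 7 + 2) / 4 = 20/4 = 5

Step 2 — sample variances and covariances s[i,j] = (1/(n-1)) · Σ_k (x_{k,i} - mean_i) · (x_{k,j} - mean_j), with n-1 = 3:
  s[A,A] = ((-2)·(-2) + (5)·(5) + (-2)·(-2) + (-1)·(-1)) / 3 = 34/3 = 11.3333
  s[A,B] = ((-2)·(0) + (5)·(1) + (-2)·(2) + (-1)·(-3)) / 3 = 4/3 = 1.3333
  s[B,B] = ((0)·(0) + (1)·(1) + (2)·(2) + (-3)·(-3)) / 3 = 14/3 = 4.6667
  Sample standard deviations s_i = √(s[i,i]):
  s(A) = √(11.3333) = 3.3665
  s(B) = √(4.6667) = 2.1602

Step 3 — r_{ij} = s_{ij} / (s_i · s_j):
  r[A,A] = 1 (diagonal).
  r[A,B] = 1.3333 / (3.3665 · 2.1602) = 1.3333 / 7.2725 = 0.1833
  r[B,B] = 1 (diagonal).

R is symmetric with unit diagonal. Assembling:

R = [[1, 0.1833],
 [0.1833, 1]]


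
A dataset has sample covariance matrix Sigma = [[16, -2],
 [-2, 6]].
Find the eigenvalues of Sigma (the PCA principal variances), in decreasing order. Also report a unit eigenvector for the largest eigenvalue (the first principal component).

Step 1 — characteristic polynomial of 2×2 Sigma:
  det(Sigma - λI) = λ² - trace · λ + det = 0.
  trace = 16 + 6 = 22, det = 16·6 - (-2)² = 92.
Step 2 — discriminant:
  Δ = trace² - 4·det = 484 - 368 = 116.
Step 3 — eigenvalues:
  λ = (trace ± √Δ)/2 = (22 ± 10.7703)/2,
  λ_1 = 16.3852,  λ_2 = 5.6148.

Step 4 — unit eigenvector for λ_1: solve (Sigma - λ_1 I)v = 0. First row:
  (16 - 16.3852)·v_x + (-2)·v_y = 0, i.e. (-0.3852)·v_x + (-2)·v_y = 0,
  so v ∝ (b, λ_1 - a) = (-2, 0.3852); multiply by -1 so the first entry is positive: u = (2, -0.3852).
  ||u|| = √((2)² + (-0.3852)²) = √(4.1484) ≈ 2.0368,
  v_1 = u/||u|| ≈ (0.982, -0.1891) (||v_1|| = 1).

λ_1 = 16.3852,  λ_2 = 5.6148;  v_1 ≈ (0.982, -0.1891)


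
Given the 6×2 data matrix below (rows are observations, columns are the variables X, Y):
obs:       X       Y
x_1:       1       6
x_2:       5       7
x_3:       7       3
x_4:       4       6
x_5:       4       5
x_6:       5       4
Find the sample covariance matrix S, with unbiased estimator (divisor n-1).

Step 1 — column means:
  mean(X) = (1 + 5 + 7 + 4 + 4 + 5) / 6 = 26/6 = 4.3333
  mean(Y) = (6 + 7 + 3 + 6 + 5 + 4) / 6 = 31/6 = 5.1667

Step 2 — sample covariance S[i,j] = (1/(n-1)) · Σ_k (x_{k,i} - mean_i) · (x_{k,j} - mean_j), with n-1 = 5.
  S[X,X] = ((-3.3333)·(-3.3333) + (0.6667)·(0.6667) + (2.6667)·(2.6667) + (-0.3333)·(-0.3333) + (-0.3333)·(-0.3333) + (0.6667)·(0.6667)) / 5 = 19.3333/5 = 3.8667
  S[X,Y] = ((-3.3333)·(0.8333) + (0.6667)·(1.8333) + (2.6667)·(-2.1667) + (-0.3333)·(0.8333) + (-0.3333)·(-0.1667) + (0.6667)·(-1.1667)) / 5 = -8.3333/5 = -1.6667
  S[Y,Y] = ((0.8333)·(0.8333) + (1.8333)·(1.8333) + (-2.1667)·(-2.1667) + (0.8333)·(0.8333) + (-0.1667)·(-0.1667) + (-1.1667)·(-1.1667)) / 5 = 10.8333/5 = 2.1667

S is symmetric (S[j,i] = S[i,j]). Assembling:

S = [[3.8667, -1.6667],
 [-1.6667, 2.1667]]


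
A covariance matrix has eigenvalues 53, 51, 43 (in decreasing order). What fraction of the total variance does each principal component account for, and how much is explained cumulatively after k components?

Step 1 — total variance = trace(Sigma) = Σ λ_i = 53 + 51 + 43 = 147.

Step 2 — fraction explained by component i = λ_i / Σ λ:
  PC1: 53/147 = 0.3605
  PC2: 51/147 = 0.3469
  PC3: 43/147 = 0.2925

Step 3 — cumulative fraction after k components = (λ_1 + ... + λ_k) / Σ λ:
  k = 1: 53/147 = 0.3605
  k = 2: (53 + 51)/147 = 104/147 = 0.7075
  k = 3: (53 + 51 + 43)/147 = 147/147 = 1

Summary (fraction, with percent):

explained: PC1 0.3605 (36.05%), PC2 0.3469 (34.69%), PC3 0.2925 (29.25%);  cumulative: 0.3605, 0.7075, 1


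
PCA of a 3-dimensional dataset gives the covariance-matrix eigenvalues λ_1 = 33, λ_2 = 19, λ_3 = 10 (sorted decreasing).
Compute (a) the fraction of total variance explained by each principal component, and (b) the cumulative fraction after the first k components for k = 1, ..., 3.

Step 1 — total variance = trace(Sigma) = Σ λ_i = 33 + 19 + 10 = 62.

Step 2 — fraction explained by component i = λ_i / Σ λ:
  PC1: 33/62 = 0.5323
  PC2: 19/62 = 0.3065
  PC3: 10/62 = 0.1613

Step 3 — cumulative fraction after k components = (λ_1 + ... + λ_k) / Σ λ:
  k = 1: 33/62 = 0.5323
  k = 2: (33 + 19)/62 = 52/62 = 0.8387
  k = 3: (33 + 19 + 10)/62 = 62/62 = 1

Summary (fraction, with percent):

explained: PC1 0.5323 (53.23%), PC2 0.3065 (30.65%), PC3 0.1613 (16.13%);  cumulative: 0.5323, 0.8387, 1


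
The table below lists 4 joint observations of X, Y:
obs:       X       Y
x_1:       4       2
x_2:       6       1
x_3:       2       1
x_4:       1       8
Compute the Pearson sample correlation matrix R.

Step 1 — column means:
  mean(X) = (4 + 6 + 2 + 1) / 4 = 13/4 = 3.25
  mean(Y) = (2 + 1 + 1 + 8) / 4 = 12/4 = 3

Step 2 — sample variances and covariances s[i,j] = (1/(n-1)) · Σ_k (x_{k,i} - mean_i) · (x_{k,j} - mean_j), with n-1 = 3:
  s[X,X] = ((0.75)·(0.75) + (2.75)·(2.75) + (-1.25)·(-1.25) + (-2.25)·(-2.25)) / 3 = 14.75/3 = 4.9167
  s[X,Y] = ((0.75)·(-1) + (2.75)·(-2) + (-1.25)·(-2) + (-2.25)·(5)) / 3 = -15/3 = -5
  s[Y,Y] = ((-1)·(-1) + (-2)·(-2) + (-2)·(-2) + (5)·(5)) / 3 = 34/3 = 11.3333
  Sample standard deviations s_i = √(s[i,i]):
  s(X) = √(4.9167) = 2.2174
  s(Y) = √(11.3333) = 3.3665

Step 3 — r_{ij} = s_{ij} / (s_i · s_j):
  r[X,X] = 1 (diagonal).
  r[X,Y] = -5 / (2.2174 · 3.3665) = -5 / 7.4647 = -0.6698
  r[Y,Y] = 1 (diagonal).

R is symmetric with unit diagonal. Assembling:

R = [[1, -0.6698],
 [-0.6698, 1]]


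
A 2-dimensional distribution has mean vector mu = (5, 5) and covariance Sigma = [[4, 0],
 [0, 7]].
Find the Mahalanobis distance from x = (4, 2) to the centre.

Step 1 — centre the observation: (x - mu) = (-1, -3).

Step 2 — invert Sigma. det(Sigma) = 4·7 - (0)² = 28.
  Sigma^{-1} = (1/det) · [[d, -b], [-b, a]] = [[0.25, 0],
 [0, 0.1429]].

Step 3 — form the quadratic (x - mu)^T · Sigma^{-1} · (x - mu):
  Sigma^{-1} · (x - mu) = (-0.25, -0.4286).
  (x - mu)^T · [Sigma^{-1} · (x - mu)] = (-1)·(-0.25) + (-3)·(-0.4286) = 1.5357.

Step 4 — take square root: d = √(1.5357) ≈ 1.2392.

d(x, mu) = √(1.5357) ≈ 1.2392


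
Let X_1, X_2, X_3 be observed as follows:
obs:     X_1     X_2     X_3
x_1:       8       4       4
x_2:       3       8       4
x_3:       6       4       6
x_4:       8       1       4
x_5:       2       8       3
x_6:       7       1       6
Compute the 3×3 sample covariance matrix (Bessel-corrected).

Step 1 — column means:
  mean(X_1) = (8 + 3 + 6 + 8 + 2 + 7) / 6 = 34/6 = 5.6667
  mean(X_2) = (4 + 8 + 4 + 1 + 8 + 1) / 6 = 26/6 = 4.3333
  mean(X_3) = (4 + 4 + 6 + 4 + 3 + 6) / 6 = 27/6 = 4.5

Step 2 — sample covariance S[i,j] = (1/(n-1)) · Σ_k (x_{k,i} - mean_i) · (x_{k,j} - mean_j), with n-1 = 5.
  S[X_1,X_1] = ((2.3333)·(2.3333) + (-2.6667)·(-2.6667) + (0.3333)·(0.3333) + (2.3333)·(2.3333) + (-3.6667)·(-3.6667) + (1.3333)·(1.3333)) / 5 = 33.3333/5 = 6.6667
  S[X_1,X_2] = ((2.3333)·(-0.3333) + (-2.6667)·(3.6667) + (0.3333)·(-0.3333) + (2.3333)·(-3.3333) + (-3.6667)·(3.6667) + (1.3333)·(-3.3333)) / 5 = -36.3333/5 = -7.2667
  S[X_1,X_3] = ((2.3333)·(-0.5) + (-2.6667)·(-0.5) + (0.3333)·(1.5) + (2.3333)·(-0.5) + (-3.6667)·(-1.5) + (1.3333)·(1.5)) / 5 = 7/5 = 1.4
  S[X_2,X_2] = ((-0.3333)·(-0.3333) + (3.6667)·(3.6667) + (-0.3333)·(-0.3333) + (-3.3333)·(-3.3333) + (3.6667)·(3.6667) + (-3.3333)·(-3.3333)) / 5 = 49.3333/5 = 9.8667
  S[X_2,X_3] = ((-0.3333)·(-0.5) + (3.6667)·(-0.5) + (-0.3333)·(1.5) + (-3.3333)·(-0.5) + (3.6667)·(-1.5) + (-3.3333)·(1.5)) / 5 = -11/5 = -2.2
  S[X_3,X_3] = ((-0.5)·(-0.5) + (-0.5)·(-0.5) + (1.5)·(1.5) + (-0.5)·(-0.5) + (-1.5)·(-1.5) + (1.5)·(1.5)) / 5 = 7.5/5 = 1.5

S is symmetric (S[j,i] = S[i,j]). Assembling:

S = [[6.6667, -7.2667, 1.4],
 [-7.2667, 9.8667, -2.2],
 [1.4, -2.2, 1.5]]


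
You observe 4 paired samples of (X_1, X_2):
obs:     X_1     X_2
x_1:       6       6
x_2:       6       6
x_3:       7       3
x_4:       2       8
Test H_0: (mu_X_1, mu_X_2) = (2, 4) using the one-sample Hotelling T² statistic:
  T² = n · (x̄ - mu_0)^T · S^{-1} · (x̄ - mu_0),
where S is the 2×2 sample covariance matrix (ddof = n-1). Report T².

Step 1 — sample mean vector:
  mean(X_1) = (6 + 6 + 7 + 2) / 4 = 21/4 = 5.25
  mean(X_2) = (6 + 6 + 3 + 8) / 4 = 23/4 = 5.75
  x̄ = (5.25, 5.75),  deviation x̄ - mu_0 = (5.25, 5.75) - (2, 4) = (3.25, 1.75).

Step 2 — sample covariance matrix, S[i,j] = (1/(n-1)) · Σ_k (x_{k,i} - mean_i) · (x_{k,j} - mean_j), divisor n-1 = 3:
  S[X_1,X_1] = ((0.75)·(0.75) + (0.75)·(0.75) + (1.75)·(1.75) + (-3.25)·(-3.25)) / 3 = 14.75/3 = 4.9167
  S[X_1,X_2] = ((0.75)·(0.25) + (0.75)·(0.25) + (1.75)·(-2.75) + (-3.25)·(2.25)) / 3 = -11.75/3 = -3.9167
  S[X_2,X_2] = ((0.25)·(0.25) + (0.25)·(0.25) + (-2.75)·(-2.75) + (2.25)·(2.25)) / 3 = 12.75/3 = 4.25
  S = [[4.9167, -3.9167],
 [-3.9167, 4.25]].

Step 3 — invert S. det(S) = 4.9167·4.25 - (-3.9167)² = 5.5556.
  S^{-1} = (1/det) · [[d, -b], [-b, a]] = [[0.765, 0.705],
 [0.705, 0.885]].

Step 4 — quadratic form (x̄ - mu_0)^T · S^{-1} · (x̄ - mu_0):
  S^{-1} · (x̄ - mu_0) = (3.72, 3.84),
  (x̄ - mu_0)^T · [...] = (3.25)·(3.72) + (1.75)·(3.84) = 18.81.

Step 5 — scale by n: T² = 4 · 18.81 = 75.24.

T² ≈ 75.24


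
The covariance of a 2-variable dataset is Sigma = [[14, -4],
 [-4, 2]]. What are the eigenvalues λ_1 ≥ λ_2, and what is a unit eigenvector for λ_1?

Step 1 — characteristic polynomial of 2×2 Sigma:
  det(Sigma - λI) = λ² - trace · λ + det = 0.
  trace = 14 + 2 = 16, det = 14·2 - (-4)² = 12.
Step 2 — discriminant:
  Δ = trace² - 4·det = 256 - 48 = 208.
Step 3 — eigenvalues:
  λ = (trace ± √Δ)/2 = (16 ± 14.4222)/2,
  λ_1 = 15.2111,  λ_2 = 0.7889.

Step 4 — unit eigenvector for λ_1: solve (Sigma - λ_1 I)v = 0. First row:
  (14 - 15.2111)·v_x + (-4)·v_y = 0, i.e. (-1.2111)·v_x + (-4)·v_y = 0,
  so v ∝ (b, λ_1 - a) = (-4, 1.2111); multiply by -1 so the first entry is positive: u = (4, -1.2111).
  ||u|| = √((4)² + (-1.2111)²) = √(17.4668) ≈ 4.1793,
  v_1 = u/||u|| ≈ (0.9571, -0.2898) (||v_1|| = 1).

λ_1 = 15.2111,  λ_2 = 0.7889;  v_1 ≈ (0.9571, -0.2898)


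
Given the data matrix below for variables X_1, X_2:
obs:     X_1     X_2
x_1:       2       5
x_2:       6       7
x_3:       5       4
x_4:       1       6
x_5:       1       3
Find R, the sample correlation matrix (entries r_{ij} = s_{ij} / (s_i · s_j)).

Step 1 — column means:
  mean(X_1) = (2 + 6 + 5 + 1 + 1) / 5 = 15/5 = 3
  mean(X_2) = (5 + 7 + 4 + 6 + 3) / 5 = 25/5 = 5

Step 2 — sample variances and covariances s[i,j] = (1/(n-1)) · Σ_k (x_{k,i} - mean_i) · (x_{k,j} - mean_j), with n-1 = 4:
  s[X_1,X_1] = ((-1)·(-1) + (3)·(3) + (2)·(2) + (-2)·(-2) + (-2)·(-2)) / 4 = 22/4 = 5.5
  s[X_1,X_2] = ((-1)·(0) + (3)·(2) + (2)·(-1) + (-2)·(1) + (-2)·(-2)) / 4 = 6/4 = 1.5
  s[X_2,X_2] = ((0)·(0) + (2)·(2) + (-1)·(-1) + (1)·(1) + (-2)·(-2)) / 4 = 10/4 = 2.5
  Sample standard deviations s_i = √(s[i,i]):
  s(X_1) = √(5.5) = 2.3452
  s(X_2) = √(2.5) = 1.5811

Step 3 — r_{ij} = s_{ij} / (s_i · s_j):
  r[X_1,X_1] = 1 (diagonal).
  r[X_1,X_2] = 1.5 / (2.3452 · 1.5811) = 1.5 / 3.7081 = 0.4045
  r[X_2,X_2] = 1 (diagonal).

R is symmetric with unit diagonal. Assembling:

R = [[1, 0.4045],
 [0.4045, 1]]


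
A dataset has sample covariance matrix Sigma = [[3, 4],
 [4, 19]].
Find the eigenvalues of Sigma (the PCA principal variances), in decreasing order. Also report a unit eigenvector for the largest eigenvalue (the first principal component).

Step 1 — characteristic polynomial of 2×2 Sigma:
  det(Sigma - λI) = λ² - trace · λ + det = 0.
  trace = 3 + 19 = 22, det = 3·19 - (4)² = 41.
Step 2 — discriminant:
  Δ = trace² - 4·det = 484 - 164 = 320.
Step 3 — eigenvalues:
  λ = (trace ± √Δ)/2 = (22 ± 17.8885)/2,
  λ_1 = 19.9443,  λ_2 = 2.0557.

Step 4 — unit eigenvector for λ_1: solve (Sigma - λ_1 I)v = 0. First row:
  (3 - 19.9443)·v_x + (4)·v_y = 0, i.e. (-16.9443)·v_x + (4)·v_y = 0,
  so v ∝ (b, λ_1 - a) = (4, 16.9443) = u.
  ||u|| = √((4)² + (16.9443)²) = √(303.1084) ≈ 17.41,
  v_1 = u/||u|| ≈ (0.2298, 0.9732) (||v_1|| = 1).

λ_1 = 19.9443,  λ_2 = 2.0557;  v_1 ≈ (0.2298, 0.9732)


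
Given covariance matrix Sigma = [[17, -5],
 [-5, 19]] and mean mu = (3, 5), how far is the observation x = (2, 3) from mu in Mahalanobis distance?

Step 1 — centre the observation: (x - mu) = (-1, -2).

Step 2 — invert Sigma. det(Sigma) = 17·19 - (-5)² = 298.
  Sigma^{-1} = (1/det) · [[d, -b], [-b, a]] = [[0.0638, 0.0168],
 [0.0168, 0.057]].

Step 3 — form the quadratic (x - mu)^T · Sigma^{-1} · (x - mu):
  Sigma^{-1} · (x - mu) = (-0.0973, -0.1309).
  (x - mu)^T · [Sigma^{-1} · (x - mu)] = (-1)·(-0.0973) + (-2)·(-0.1309) = 0.3591.

Step 4 — take square root: d = √(0.3591) ≈ 0.5992.

d(x, mu) = √(0.3591) ≈ 0.5992


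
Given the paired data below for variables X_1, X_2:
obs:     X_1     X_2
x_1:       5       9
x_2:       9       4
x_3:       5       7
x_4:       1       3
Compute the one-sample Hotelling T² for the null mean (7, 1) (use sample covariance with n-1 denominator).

Step 1 — sample mean vector:
  mean(X_1) = (5 + 9 + 5 + 1) / 4 = 20/4 = 5
  mean(X_2) = (9 + 4 + 7 + 3) / 4 = 23/4 = 5.75
  x̄ = (5, 5.75),  deviation x̄ - mu_0 = (5, 5.75) - (7, 1) = (-2, 4.75).

Step 2 — sample covariance matrix, S[i,j] = (1/(n-1)) · Σ_k (x_{k,i} - mean_i) · (x_{k,j} - mean_j), divisor n-1 = 3:
  S[X_1,X_1] = ((0)·(0) + (4)·(4) + (0)·(0) + (-4)·(-4)) / 3 = 32/3 = 10.6667
  S[X_1,X_2] = ((0)·(3.25) + (4)·(-1.75) + (0)·(1.25) + (-4)·(-2.75)) / 3 = 4/3 = 1.3333
  S[X_2,X_2] = ((3.25)·(3.25) + (-1.75)·(-1.75) + (1.25)·(1.25) + (-2.75)·(-2.75)) / 3 = 22.75/3 = 7.5833
  S = [[10.6667, 1.3333],
 [1.3333, 7.5833]].

Step 3 — invert S. det(S) = 10.6667·7.5833 - (1.3333)² = 79.1111.
  S^{-1} = (1/det) · [[d, -b], [-b, a]] = [[0.0959, -0.0169],
 [-0.0169, 0.1348]].

Step 4 — quadratic form (x̄ - mu_0)^T · S^{-1} · (x̄ - mu_0):
  S^{-1} · (x̄ - mu_0) = (-0.2718, 0.6742),
  (x̄ - mu_0)^T · [...] = (-2)·(-0.2718) + (4.75)·(0.6742) = 3.7458.

Step 5 — scale by n: T² = 4 · 3.7458 = 14.9831.

T² ≈ 14.9831


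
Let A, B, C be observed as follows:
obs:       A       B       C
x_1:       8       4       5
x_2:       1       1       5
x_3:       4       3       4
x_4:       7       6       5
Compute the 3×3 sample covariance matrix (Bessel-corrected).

Step 1 — column means:
  mean(A) = (8 + 1 + 4 + 7) / 4 = 20/4 = 5
  mean(B) = (4 + 1 + 3 + 6) / 4 = 14/4 = 3.5
  mean(C) = (5 + 5 + 4 + 5) / 4 = 19/4 = 4.75

Step 2 — sample covariance S[i,j] = (1/(n-1)) · Σ_k (x_{k,i} - mean_i) · (x_{k,j} - mean_j), with n-1 = 3.
  S[A,A] = ((3)·(3) + (-4)·(-4) + (-1)·(-1) + (2)·(2)) / 3 = 30/3 = 10
  S[A,B] = ((3)·(0.5) + (-4)·(-2.5) + (-1)·(-0.5) + (2)·(2.5)) / 3 = 17/3 = 5.6667
  S[A,C] = ((3)·(0.25) + (-4)·(0.25) + (-1)·(-0.75) + (2)·(0.25)) / 3 = 1/3 = 0.3333
  S[B,B] = ((0.5)·(0.5) + (-2.5)·(-2.5) + (-0.5)·(-0.5) + (2.5)·(2.5)) / 3 = 13/3 = 4.3333
  S[B,C] = ((0.5)·(0.25) + (-2.5)·(0.25) + (-0.5)·(-0.75) + (2.5)·(0.25)) / 3 = 0.5/3 = 0.1667
  S[C,C] = ((0.25)·(0.25) + (0.25)·(0.25) + (-0.75)·(-0.75) + (0.25)·(0.25)) / 3 = 0.75/3 = 0.25

S is symmetric (S[j,i] = S[i,j]). Assembling:

S = [[10, 5.6667, 0.3333],
 [5.6667, 4.3333, 0.1667],
 [0.3333, 0.1667, 0.25]]


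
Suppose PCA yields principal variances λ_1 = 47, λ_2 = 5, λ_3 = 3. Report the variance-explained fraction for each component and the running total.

Step 1 — total variance = trace(Sigma) = Σ λ_i = 47 + 5 + 3 = 55.

Step 2 — fraction explained by component i = λ_i / Σ λ:
  PC1: 47/55 = 0.8545
  PC2: 5/55 = 0.0909
  PC3: 3/55 = 0.0545

Step 3 — cumulative fraction after k components = (λ_1 + ... + λ_k) / Σ λ:
  k = 1: 47/55 = 0.8545
  k = 2: (47 + 5)/55 = 52/55 = 0.9455
  k = 3: (47 + 5 + 3)/55 = 55/55 = 1

Summary (fraction, with percent):

explained: PC1 0.8545 (85.45%), PC2 0.0909 (9.09%), PC3 0.0545 (5.45%);  cumulative: 0.8545, 0.9455, 1


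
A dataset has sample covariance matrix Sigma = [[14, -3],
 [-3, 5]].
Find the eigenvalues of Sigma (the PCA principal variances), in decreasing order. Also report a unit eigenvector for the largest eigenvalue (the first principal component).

Step 1 — characteristic polynomial of 2×2 Sigma:
  det(Sigma - λI) = λ² - trace · λ + det = 0.
  trace = 14 + 5 = 19, det = 14·5 - (-3)² = 61.
Step 2 — discriminant:
  Δ = trace² - 4·det = 361 - 244 = 117.
Step 3 — eigenvalues:
  λ = (trace ± √Δ)/2 = (19 ± 10.8167)/2,
  λ_1 = 14.9083,  λ_2 = 4.0917.

Step 4 — unit eigenvector for λ_1: solve (Sigma - λ_1 I)v = 0. First row:
  (14 - 14.9083)·v_x + (-3)·v_y = 0, i.e. (-0.9083)·v_x + (-3)·v_y = 0,
  so v ∝ (b, λ_1 - a) = (-3, 0.9083); multiply by -1 so the first entry is positive: u = (3, -0.9083).
  ||u|| = √((3)² + (-0.9083)²) = √(9.8251) ≈ 3.1345,
  v_1 = u/||u|| ≈ (0.9571, -0.2898) (||v_1|| = 1).

λ_1 = 14.9083,  λ_2 = 4.0917;  v_1 ≈ (0.9571, -0.2898)


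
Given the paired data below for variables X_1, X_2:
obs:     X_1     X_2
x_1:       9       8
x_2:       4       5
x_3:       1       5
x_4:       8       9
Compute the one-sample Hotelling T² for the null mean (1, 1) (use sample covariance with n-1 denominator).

Step 1 — sample mean vector:
  mean(X_1) = (9 + 4 + 1 + 8) / 4 = 22/4 = 5.5
  mean(X_2) = (8 + 5 + 5 + 9) / 4 = 27/4 = 6.75
  x̄ = (5.5, 6.75),  deviation x̄ - mu_0 = (5.5, 6.75) - (1, 1) = (4.5, 5.75).

Step 2 — sample covariance matrix, S[i,j] = (1/(n-1)) · Σ_k (x_{k,i} - mean_i) · (x_{k,j} - mean_j), divisor n-1 = 3:
  S[X_1,X_1] = ((3.5)·(3.5) + (-1.5)·(-1.5) + (-4.5)·(-4.5) + (2.5)·(2.5)) / 3 = 41/3 = 13.6667
  S[X_1,X_2] = ((3.5)·(1.25) + (-1.5)·(-1.75) + (-4.5)·(-1.75) + (2.5)·(2.25)) / 3 = 20.5/3 = 6.8333
  S[X_2,X_2] = ((1.25)·(1.25) + (-1.75)·(-1.75) + (-1.75)·(-1.75) + (2.25)·(2.25)) / 3 = 12.75/3 = 4.25
  S = [[13.6667, 6.8333],
 [6.8333, 4.25]].

Step 3 — invert S. det(S) = 13.6667·4.25 - (6.8333)² = 11.3889.
  S^{-1} = (1/det) · [[d, -b], [-b, a]] = [[0.3732, -0.6],
 [-0.6, 1.2]].

Step 4 — quadratic form (x̄ - mu_0)^T · S^{-1} · (x̄ - mu_0):
  S^{-1} · (x̄ - mu_0) = (-1.7707, 4.2),
  (x̄ - mu_0)^T · [...] = (4.5)·(-1.7707) + (5.75)·(4.2) = 16.1817.

Step 5 — scale by n: T² = 4 · 16.1817 = 64.7268.

T² ≈ 64.7268


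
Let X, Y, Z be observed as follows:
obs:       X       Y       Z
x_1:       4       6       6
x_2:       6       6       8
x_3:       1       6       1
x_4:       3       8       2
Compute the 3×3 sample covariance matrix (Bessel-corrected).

Step 1 — column means:
  mean(X) = (4 + 6 + 1 + 3) / 4 = 14/4 = 3.5
  mean(Y) = (6 + 6 + 6 + 8) / 4 = 26/4 = 6.5
  mean(Z) = (6 + 8 + 1 + 2) / 4 = 17/4 = 4.25

Step 2 — sample covariance S[i,j] = (1/(n-1)) · Σ_k (x_{k,i} - mean_i) · (x_{k,j} - mean_j), with n-1 = 3.
  S[X,X] = ((0.5)·(0.5) + (2.5)·(2.5) + (-2.5)·(-2.5) + (-0.5)·(-0.5)) / 3 = 13/3 = 4.3333
  S[X,Y] = ((0.5)·(-0.5) + (2.5)·(-0.5) + (-2.5)·(-0.5) + (-0.5)·(1.5)) / 3 = -1/3 = -0.3333
  S[X,Z] = ((0.5)·(1.75) + (2.5)·(3.75) + (-2.5)·(-3.25) + (-0.5)·(-2.25)) / 3 = 19.5/3 = 6.5
  S[Y,Y] = ((-0.5)·(-0.5) + (-0.5)·(-0.5) + (-0.5)·(-0.5) + (1.5)·(1.5)) / 3 = 3/3 = 1
  S[Y,Z] = ((-0.5)·(1.75) + (-0.5)·(3.75) + (-0.5)·(-3.25) + (1.5)·(-2.25)) / 3 = -4.5/3 = -1.5
  S[Z,Z] = ((1.75)·(1.75) + (3.75)·(3.75) + (-3.25)·(-3.25) + (-2.25)·(-2.25)) / 3 = 32.75/3 = 10.9167

S is symmetric (S[j,i] = S[i,j]). Assembling:

S = [[4.3333, -0.3333, 6.5],
 [-0.3333, 1, -1.5],
 [6.5, -1.5, 10.9167]]


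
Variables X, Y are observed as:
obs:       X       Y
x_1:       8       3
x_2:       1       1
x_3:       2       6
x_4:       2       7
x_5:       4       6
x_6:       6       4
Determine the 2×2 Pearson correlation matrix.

Step 1 — column means:
  mean(X) = (8 + 1 + 2 + 2 + 4 + 6) / 6 = 23/6 = 3.8333
  mean(Y) = (3 + 1 + 6 + 7 + 6 + 4) / 6 = 27/6 = 4.5

Step 2 — sample variances and covariances s[i,j] = (1/(n-1)) · Σ_k (x_{k,i} - mean_i) · (x_{k,j} - mean_j), with n-1 = 5:
  s[X,X] = ((4.1667)·(4.1667) + (-2.8333)·(-2.8333) + (-1.8333)·(-1.8333) + (-1.8333)·(-1.8333) + (0.1667)·(0.1667) + (2.1667)·(2.1667)) / 5 = 36.8333/5 = 7.3667
  s[X,Y] = ((4.1667)·(-1.5) + (-2.8333)·(-3.5) + (-1.8333)·(1.5) + (-1.8333)·(2.5) + (0.1667)·(1.5) + (2.1667)·(-0.5)) / 5 = -4.5/5 = -0.9
  s[Y,Y] = ((-1.5)·(-1.5) + (-3.5)·(-3.5) + (1.5)·(1.5) + (2.5)·(2.5) + (1.5)·(1.5) + (-0.5)·(-0.5)) / 5 = 25.5/5 = 5.1
  Sample standard deviations s_i = √(s[i,i]):
  s(X) = √(7.3667) = 2.7142
  s(Y) = √(5.1) = 2.2583

Step 3 — r_{ij} = s_{ij} / (s_i · s_j):
  r[X,X] = 1 (diagonal).
  r[X,Y] = -0.9 / (2.7142 · 2.2583) = -0.9 / 6.1294 = -0.1468
  r[Y,Y] = 1 (diagonal).

R is symmetric with unit diagonal. Assembling:

R = [[1, -0.1468],
 [-0.1468, 1]]


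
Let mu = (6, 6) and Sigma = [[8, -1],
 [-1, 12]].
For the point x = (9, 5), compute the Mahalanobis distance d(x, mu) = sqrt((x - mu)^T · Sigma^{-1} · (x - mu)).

Step 1 — centre the observation: (x - mu) = (3, -1).

Step 2 — invert Sigma. det(Sigma) = 8·12 - (-1)² = 95.
  Sigma^{-1} = (1/det) · [[d, -b], [-b, a]] = [[0.1263, 0.0105],
 [0.0105, 0.0842]].

Step 3 — form the quadratic (x - mu)^T · Sigma^{-1} · (x - mu):
  Sigma^{-1} · (x - mu) = (0.3684, -0.0526).
  (x - mu)^T · [Sigma^{-1} · (x - mu)] = (3)·(0.3684) + (-1)·(-0.0526) = 1.1579.

Step 4 — take square root: d = √(1.1579) ≈ 1.0761.

d(x, mu) = √(1.1579) ≈ 1.0761


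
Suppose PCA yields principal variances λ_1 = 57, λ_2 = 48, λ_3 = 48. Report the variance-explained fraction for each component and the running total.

Step 1 — total variance = trace(Sigma) = Σ λ_i = 57 + 48 + 48 = 153.

Step 2 — fraction explained by component i = λ_i / Σ λ:
  PC1: 57/153 = 0.3725
  PC2: 48/153 = 0.3137
  PC3: 48/153 = 0.3137

Step 3 — cumulative fraction after k components = (λ_1 + ... + λ_k) / Σ λ:
  k = 1: 57/153 = 0.3725
  k = 2: (57 + 48)/153 = 105/153 = 0.6863
  k = 3: (57 + 48 + 48)/153 = 153/153 = 1

Summary (fraction, with percent):

explained: PC1 0.3725 (37.25%), PC2 0.3137 (31.37%), PC3 0.3137 (31.37%);  cumulative: 0.3725, 0.6863, 1


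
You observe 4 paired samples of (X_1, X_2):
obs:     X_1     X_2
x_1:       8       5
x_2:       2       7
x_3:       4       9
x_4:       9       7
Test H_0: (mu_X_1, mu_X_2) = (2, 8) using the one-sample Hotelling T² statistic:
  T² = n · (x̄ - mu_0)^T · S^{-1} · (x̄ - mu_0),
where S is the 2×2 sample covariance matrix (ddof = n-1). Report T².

Step 1 — sample mean vector:
  mean(X_1) = (8 + 2 + 4 + 9) / 4 = 23/4 = 5.75
  mean(X_2) = (5 + 7 + 9 + 7) / 4 = 28/4 = 7
  x̄ = (5.75, 7),  deviation x̄ - mu_0 = (5.75, 7) - (2, 8) = (3.75, -1).

Step 2 — sample covariance matrix, S[i,j] = (1/(n-1)) · Σ_k (x_{k,i} - mean_i) · (x_{k,j} - mean_j), divisor n-1 = 3:
  S[X_1,X_1] = ((2.25)·(2.25) + (-3.75)·(-3.75) + (-1.75)·(-1.75) + (3.25)·(3.25)) / 3 = 32.75/3 = 10.9167
  S[X_1,X_2] = ((2.25)·(-2) + (-3.75)·(0) + (-1.75)·(2) + (3.25)·(0)) / 3 = -8/3 = -2.6667
  S[X_2,X_2] = ((-2)·(-2) + (0)·(0) + (2)·(2) + (0)·(0)) / 3 = 8/3 = 2.6667
  S = [[10.9167, -2.6667],
 [-2.6667, 2.6667]].

Step 3 — invert S. det(S) = 10.9167·2.6667 - (-2.6667)² = 22.
  S^{-1} = (1/det) · [[d, -b], [-b, a]] = [[0.1212, 0.1212],
 [0.1212, 0.4962]].

Step 4 — quadratic form (x̄ - mu_0)^T · S^{-1} · (x̄ - mu_0):
  S^{-1} · (x̄ - mu_0) = (0.3333, -0.0417),
  (x̄ - mu_0)^T · [...] = (3.75)·(0.3333) + (-1)·(-0.0417) = 1.2917.

Step 5 — scale by n: T² = 4 · 1.2917 = 5.1667.

T² ≈ 5.1667


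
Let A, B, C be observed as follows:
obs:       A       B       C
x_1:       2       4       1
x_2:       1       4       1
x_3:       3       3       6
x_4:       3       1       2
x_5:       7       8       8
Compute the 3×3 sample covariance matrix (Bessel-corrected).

Step 1 — column means:
  mean(A) = (2 + 1 + 3 + 3 + 7) / 5 = 16/5 = 3.2
  mean(B) = (4 + 4 + 3 + 1 + 8) / 5 = 20/5 = 4
  mean(C) = (1 + 1 + 6 + 2 + 8) / 5 = 18/5 = 3.6

Step 2 — sample covariance S[i,j] = (1/(n-1)) · Σ_k (x_{k,i} - mean_i) · (x_{k,j} - mean_j), with n-1 = 4.
  S[A,A] = ((-1.2)·(-1.2) + (-2.2)·(-2.2) + (-0.2)·(-0.2) + (-0.2)·(-0.2) + (3.8)·(3.8)) / 4 = 20.8/4 = 5.2
  S[A,B] = ((-1.2)·(0) + (-2.2)·(0) + (-0.2)·(-1) + (-0.2)·(-3) + (3.8)·(4)) / 4 = 16/4 = 4
  S[A,C] = ((-1.2)·(-2.6) + (-2.2)·(-2.6) + (-0.2)·(2.4) + (-0.2)·(-1.6) + (3.8)·(4.4)) / 4 = 25.4/4 = 6.35
  S[B,B] = ((0)·(0) + (0)·(0) + (-1)·(-1) + (-3)·(-3) + (4)·(4)) / 4 = 26/4 = 6.5
  S[B,C] = ((0)·(-2.6) + (0)·(-2.6) + (-1)·(2.4) + (-3)·(-1.6) + (4)·(4.4)) / 4 = 20/4 = 5
  S[C,C] = ((-2.6)·(-2.6) + (-2.6)·(-2.6) + (2.4)·(2.4) + (-1.6)·(-1.6) + (4.4)·(4.4)) / 4 = 41.2/4 = 10.3

S is symmetric (S[j,i] = S[i,j]). Assembling:

S = [[5.2, 4, 6.35],
 [4, 6.5, 5],
 [6.35, 5, 10.3]]


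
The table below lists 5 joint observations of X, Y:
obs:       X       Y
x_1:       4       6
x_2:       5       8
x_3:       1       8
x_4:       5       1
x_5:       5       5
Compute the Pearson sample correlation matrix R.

Step 1 — column means:
  mean(X) = (4 + 5 + 1 + 5 + 5) / 5 = 20/5 = 4
  mean(Y) = (6 + 8 + 8 + 1 + 5) / 5 = 28/5 = 5.6

Step 2 — sample variances and covariances s[i,j] = (1/(n-1)) · Σ_k (x_{k,i} - mean_i) · (x_{k,j} - mean_j), with n-1 = 4:
  s[X,X] = ((0)·(0) + (1)·(1) + (-3)·(-3) + (1)·(1) + (1)·(1)) / 4 = 12/4 = 3
  s[X,Y] = ((0)·(0.4) + (1)·(2.4) + (-3)·(2.4) + (1)·(-4.6) + (1)·(-0.6)) / 4 = -10/4 = -2.5
  s[Y,Y] = ((0.4)·(0.4) + (2.4)·(2.4) + (2.4)·(2.4) + (-4.6)·(-4.6) + (-0.6)·(-0.6)) / 4 = 33.2/4 = 8.3
  Sample standard deviations s_i = √(s[i,i]):
  s(X) = √(3) = 1.7321
  s(Y) = √(8.3) = 2.881

Step 3 — r_{ij} = s_{ij} / (s_i · s_j):
  r[X,X] = 1 (diagonal).
  r[X,Y] = -2.5 / (1.7321 · 2.881) = -2.5 / 4.99 = -0.501
  r[Y,Y] = 1 (diagonal).

R is symmetric with unit diagonal. Assembling:

R = [[1, -0.501],
 [-0.501, 1]]


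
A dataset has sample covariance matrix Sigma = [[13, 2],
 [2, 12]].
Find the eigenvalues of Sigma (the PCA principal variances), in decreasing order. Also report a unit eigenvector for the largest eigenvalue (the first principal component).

Step 1 — characteristic polynomial of 2×2 Sigma:
  det(Sigma - λI) = λ² - trace · λ + det = 0.
  trace = 13 + 12 = 25, det = 13·12 - (2)² = 152.
Step 2 — discriminant:
  Δ = trace² - 4·det = 625 - 608 = 17.
Step 3 — eigenvalues:
  λ = (trace ± √Δ)/2 = (25 ± 4.1231)/2,
  λ_1 = 14.5616,  λ_2 = 10.4384.

Step 4 — unit eigenvector for λ_1: solve (Sigma - λ_1 I)v = 0. First row:
  (13 - 14.5616)·v_x + (2)·v_y = 0, i.e. (-1.5616)·v_x + (2)·v_y = 0,
  so v ∝ (b, λ_1 - a) = (2, 1.5616) = u.
  ||u|| = √((2)² + (1.5616)²) = √(6.4384) ≈ 2.5374,
  v_1 = u/||u|| ≈ (0.7882, 0.6154) (||v_1|| = 1).

λ_1 = 14.5616,  λ_2 = 10.4384;  v_1 ≈ (0.7882, 0.6154)


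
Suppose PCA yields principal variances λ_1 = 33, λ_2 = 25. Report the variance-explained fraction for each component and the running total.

Step 1 — total variance = trace(Sigma) = Σ λ_i = 33 + 25 = 58.

Step 2 — fraction explained by component i = λ_i / Σ λ:
  PC1: 33/58 = 0.569
  PC2: 25/58 = 0.431

Step 3 — cumulative fraction after k components = (λ_1 + ... + λ_k) / Σ λ:
  k = 1: 33/58 = 0.569
  k = 2: (33 + 25)/58 = 58/58 = 1

Summary (fraction, with percent):

explained: PC1 0.569 (56.9%), PC2 0.431 (43.1%);  cumulative: 0.569, 1


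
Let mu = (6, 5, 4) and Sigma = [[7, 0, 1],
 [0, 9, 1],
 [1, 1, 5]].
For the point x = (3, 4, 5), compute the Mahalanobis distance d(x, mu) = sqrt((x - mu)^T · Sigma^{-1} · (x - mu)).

Step 1 — centre the observation: (x - mu) = (-3, -1, 1).

Step 2 — invert Sigma (cofactor / det for 3×3, or solve directly):
  Sigma^{-1} = [[0.1472, 0.0033, -0.0301],
 [0.0033, 0.1137, -0.0234],
 [-0.0301, -0.0234, 0.2107]].

Step 3 — form the quadratic (x - mu)^T · Sigma^{-1} · (x - mu):
  Sigma^{-1} · (x - mu) = (-0.4749, -0.1472, 0.3244).
  (x - mu)^T · [Sigma^{-1} · (x - mu)] = (-3)·(-0.4749) + (-1)·(-0.1472) + (1)·(0.3244) = 1.8963.

Step 4 — take square root: d = √(1.8963) ≈ 1.3771.

d(x, mu) = √(1.8963) ≈ 1.3771


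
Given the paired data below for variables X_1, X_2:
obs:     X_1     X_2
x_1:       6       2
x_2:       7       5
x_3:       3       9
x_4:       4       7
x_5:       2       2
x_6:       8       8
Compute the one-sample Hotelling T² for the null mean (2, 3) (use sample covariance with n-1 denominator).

Step 1 — sample mean vector:
  mean(X_1) = (6 + 7 + 3 + 4 + 2 + 8) / 6 = 30/6 = 5
  mean(X_2) = (2 + 5 + 9 + 7 + 2 + 8) / 6 = 33/6 = 5.5
  x̄ = (5, 5.5),  deviation x̄ - mu_0 = (5, 5.5) - (2, 3) = (3, 2.5).

Step 2 — sample covariance matrix, S[i,j] = (1/(n-1)) · Σ_k (x_{k,i} - mean_i) · (x_{k,j} - mean_j), divisor n-1 = 5:
  S[X_1,X_1] = ((1)·(1) + (2)·(2) + (-2)·(-2) + (-1)·(-1) + (-3)·(-3) + (3)·(3)) / 5 = 28/5 = 5.6
  S[X_1,X_2] = ((1)·(-3.5) + (2)·(-0.5) + (-2)·(3.5) + (-1)·(1.5) + (-3)·(-3.5) + (3)·(2.5)) / 5 = 5/5 = 1
  S[X_2,X_2] = ((-3.5)·(-3.5) + (-0.5)·(-0.5) + (3.5)·(3.5) + (1.5)·(1.5) + (-3.5)·(-3.5) + (2.5)·(2.5)) / 5 = 45.5/5 = 9.1
  S = [[5.6, 1],
 [1, 9.1]].

Step 3 — invert S. det(S) = 5.6·9.1 - (1)² = 49.96.
  S^{-1} = (1/det) · [[d, -b], [-b, a]] = [[0.1821, -0.02],
 [-0.02, 0.1121]].

Step 4 — quadratic form (x̄ - mu_0)^T · S^{-1} · (x̄ - mu_0):
  S^{-1} · (x̄ - mu_0) = (0.4964, 0.2202),
  (x̄ - mu_0)^T · [...] = (3)·(0.4964) + (2.5)·(0.2202) = 2.0396.

Step 5 — scale by n: T² = 6 · 2.0396 = 12.2378.

T² ≈ 12.2378


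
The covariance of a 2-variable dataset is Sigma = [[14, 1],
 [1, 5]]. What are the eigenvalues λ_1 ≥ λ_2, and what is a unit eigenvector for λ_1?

Step 1 — characteristic polynomial of 2×2 Sigma:
  det(Sigma - λI) = λ² - trace · λ + det = 0.
  trace = 14 + 5 = 19, det = 14·5 - (1)² = 69.
Step 2 — discriminant:
  Δ = trace² - 4·det = 361 - 276 = 85.
Step 3 — eigenvalues:
  λ = (trace ± √Δ)/2 = (19 ± 9.2195)/2,
  λ_1 = 14.1098,  λ_2 = 4.8902.

Step 4 — unit eigenvector for λ_1: solve (Sigma - λ_1 I)v = 0. First row:
  (14 - 14.1098)·v_x + (1)·v_y = 0, i.e. (-0.1098)·v_x + (1)·v_y = 0,
  so v ∝ (b, λ_1 - a) = (1, 0.1098) = u.
  ||u|| = √((1)² + (0.1098)²) = √(1.012) ≈ 1.006,
  v_1 = u/||u|| ≈ (0.994, 0.1091) (||v_1|| = 1).

λ_1 = 14.1098,  λ_2 = 4.8902;  v_1 ≈ (0.994, 0.1091)
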